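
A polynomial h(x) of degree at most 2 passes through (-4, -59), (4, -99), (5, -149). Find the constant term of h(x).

Write h(x) = ax^2 + bx + c. Substituting each data point gives a linear system:
  16a - 4b + c = -59
  16a + 4b + c = -99
  25a + 5b + c = -149
Solving the system yields a = -5, b = -5, c = 1.
So h(x) = -5x^2 - 5x + 1.
The constant term is 1.

1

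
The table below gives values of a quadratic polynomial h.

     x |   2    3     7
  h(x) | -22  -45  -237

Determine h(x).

h(x) = -5x^2 + 2x - 6

Using the Lagrange interpolation formula with nodes 2, 3, 7:
  L_0(x) = (x - 3)(x - 7) / 5
  L_1(x) = (x - 2)(x - 7) / -4
  L_2(x) = (x - 2)(x - 3) / 20
Then h(x) = -22·L_0(x) - 45·L_1(x) - 237·L_2(x).
Expanding and collecting terms gives h(x) = -5x² + 2x - 6.
Check: h(3) = -45. ✓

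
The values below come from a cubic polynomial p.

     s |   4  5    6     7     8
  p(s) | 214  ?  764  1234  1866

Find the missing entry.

432

The 4 known points determine the degree-3 polynomial uniquely.
Write p(s) = as^3 + bs^2 + cs + d. Substituting each data point gives a linear system:
  64a + 16b + 4c + d = 214
  216a + 36b + 6c + d = 764
  343a + 49b + 7c + d = 1234
  512a + 64b + 8c + d = 1866
Solving the system yields a = 4, b = -3, c = 1, d = 2.
So p(s) = 4s³ - 3s² + s + 2.
Then p(5) = 432.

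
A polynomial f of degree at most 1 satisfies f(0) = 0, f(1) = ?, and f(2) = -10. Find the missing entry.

The 2 known points determine the degree-1 polynomial uniquely.
Write f(t) = at + b. Substituting each data point gives a linear system:
  b = 0
  2a + b = -10
Solving the system yields a = -5, b = 0.
So f(t) = -5t.
Then f(1) = -5.

-5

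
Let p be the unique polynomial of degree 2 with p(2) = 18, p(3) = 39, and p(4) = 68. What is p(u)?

Using the Lagrange interpolation formula with nodes 2, 3, 4:
  L_0(u) = (u - 3)(u - 4) / 2
  L_1(u) = (u - 2)(u - 4) / -1
  L_2(u) = (u - 2)(u - 3) / 2
Then p(u) = 18·L_0(u) + 39·L_1(u) + 68·L_2(u).
Expanding and collecting terms gives p(u) = 4u^2 + u.
Check: p(3) = 39. ✓

p(u) = 4u^2 + u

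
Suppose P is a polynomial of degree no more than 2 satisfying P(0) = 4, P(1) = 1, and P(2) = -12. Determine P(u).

P(u) = -5u^2 + 2u + 4

Write P(u) = au^2 + bu + c. Substituting each data point gives a linear system:
  c = 4
  a + b + c = 1
  4a + 2b + c = -12
Solving the system yields a = -5, b = 2, c = 4.
So P(u) = -5u^2 + 2u + 4.
Check: P(1) = 1. ✓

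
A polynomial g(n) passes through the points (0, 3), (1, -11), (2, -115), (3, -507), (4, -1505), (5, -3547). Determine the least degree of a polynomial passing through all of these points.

Forward differences of the values at n = 0, 1, 2, 3, 4, 5:
  g  : 3  -11  -115  -507  -1505  -3547
  Δ  : -14  -104  -392  -998  -2042
  Δ^2: -90  -288  -606  -1044
  Δ^3: -198  -318  -438
  Δ^4: -120  -120
  Δ^5: 0
The fourth differences are constant (-120) and nonzero, while all higher differences vanish, so the minimal degree is 4.

4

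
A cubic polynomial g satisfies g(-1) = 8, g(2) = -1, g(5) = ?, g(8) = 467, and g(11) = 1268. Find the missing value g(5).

The 4 known points determine the degree-3 polynomial uniquely.
Write g(x) = ax^3 + bx^2 + cx + d. Substituting each data point gives a linear system:
  -a + b - c + d = 8
  8a + 4b + 2c + d = -1
  512a + 64b + 8c + d = 467
  1331a + 121b + 11c + d = 1268
Solving the system yields a = 1, b = 0, c = -6, d = 3.
So g(x) = x^3 - 6x + 3.
Then g(5) = 98.

98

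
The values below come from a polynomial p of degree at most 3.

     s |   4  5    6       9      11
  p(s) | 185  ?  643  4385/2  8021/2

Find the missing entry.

The 4 known points determine the degree-3 polynomial uniquely.
Write p(s) = as^3 + bs^2 + cs + d. Substituting each data point gives a linear system:
  64a + 16b + 4c + d = 185
  216a + 36b + 6c + d = 643
  729a + 81b + 9c + d = 4385/2
  1331a + 121b + 11c + d = 8021/2
Solving the system yields a = 3, b = 1/2, c = -4, d = 1.
So p(s) = 3s³ + (1/2)s² - 4s + 1.
Then p(5) = 737/2.

737/2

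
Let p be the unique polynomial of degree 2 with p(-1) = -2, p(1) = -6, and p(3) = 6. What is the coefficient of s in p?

Write p(s) = as^2 + bs + c. Substituting each data point gives a linear system:
  a - b + c = -2
  a + b + c = -6
  9a + 3b + c = 6
Solving the system yields a = 2, b = -2, c = -6.
So p(s) = 2s^2 - 2s - 6.
The coefficient of s is -2.

-2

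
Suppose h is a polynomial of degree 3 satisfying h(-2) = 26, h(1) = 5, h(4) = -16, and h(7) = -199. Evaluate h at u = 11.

-975

Forward differences of the values at u = -2, 1, 4, 7:
  h  : 26  5  -16  -199
  Δ  : -21  -21  -183
  Δ^2: 0  -162
  Δ^3: -162
The third differences are constant, confirming degree 3.
Interpolating (Newton forward form) and evaluating at u = 11 gives h(11) = -975.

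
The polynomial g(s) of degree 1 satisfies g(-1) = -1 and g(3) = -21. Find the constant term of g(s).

Write g(s) = as + b. Substituting each data point gives a linear system:
  -a + b = -1
  3a + b = -21
Solving the system yields a = -5, b = -6.
So g(s) = -5s - 6.
The constant term is -6.

-6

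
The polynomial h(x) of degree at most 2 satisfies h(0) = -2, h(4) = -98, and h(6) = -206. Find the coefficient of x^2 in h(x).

-5

Write h(x) = ax^2 + bx + c. Substituting each data point gives a linear system:
  c = -2
  16a + 4b + c = -98
  36a + 6b + c = -206
Solving the system yields a = -5, b = -4, c = -2.
So h(x) = -5x^2 - 4x - 2.
The leading coefficient is -5.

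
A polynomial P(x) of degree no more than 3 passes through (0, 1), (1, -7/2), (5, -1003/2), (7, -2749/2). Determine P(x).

Using the Lagrange interpolation formula with nodes 0, 1, 5, 7:
  L_0(x) = (x - 1)(x - 5)(x - 7) / -35
  L_1(x) = x(x - 5)(x - 7) / 24
  L_2(x) = x(x - 1)(x - 7) / -40
  L_3(x) = x(x - 1)(x - 5) / 84
Then P(x) = 1·L_0(x) - 7/2·L_1(x) - 1003/2·L_2(x) - 2749/2·L_3(x).
Expanding and collecting terms gives P(x) = -4x^3 - (1/2)x + 1.
Check: P(7) = -2749/2. ✓

P(x) = -4x^3 - (1/2)x + 1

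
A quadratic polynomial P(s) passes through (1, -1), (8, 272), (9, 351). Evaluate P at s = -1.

11

Using the Lagrange interpolation formula with nodes 1, 8, 9:
  L_0(s) = (s - 8)(s - 9) / 56
  L_1(s) = (s - 1)(s - 9) / -7
  L_2(s) = (s - 1)(s - 8) / 8
Then P(s) = -1·L_0(s) + 272·L_1(s) + 351·L_2(s).
Expanding and collecting terms gives P(s) = 5s^2 - 6s.
Evaluating at s = -1: P(-1) = 11.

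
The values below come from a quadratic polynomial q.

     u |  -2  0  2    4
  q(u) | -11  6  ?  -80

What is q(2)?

-17

On equispaced nodes a degree-2 polynomial has vanishing third forward difference, so
  - q(-2) + 3·q(0) - 3·q(2) + q(4) = 0.
Substituting the known values and solving for q(2):
  -3·q(2) = 51
  q(2) = -17.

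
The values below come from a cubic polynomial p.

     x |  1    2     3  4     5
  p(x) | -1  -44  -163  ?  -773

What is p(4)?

-394

On equispaced nodes a degree-3 polynomial has vanishing fourth forward difference, so
  p(1) - 4·p(2) + 6·p(3) - 4·p(4) + p(5) = 0.
Substituting the known values and solving for p(4):
  -4·p(4) = 1576
  p(4) = -394.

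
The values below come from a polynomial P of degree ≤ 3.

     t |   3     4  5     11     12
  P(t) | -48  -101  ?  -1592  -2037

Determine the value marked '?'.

The 4 known points determine the degree-3 polynomial uniquely.
Write P(t) = at^3 + bt^2 + ct + d. Substituting each data point gives a linear system:
  27a + 9b + 3c + d = -48
  64a + 16b + 4c + d = -101
  1331a + 121b + 11c + d = -1592
  1728a + 144b + 12c + d = -2037
Solving the system yields a = -1, b = -2, c = -2, d = 3.
So P(t) = -t^3 - 2t^2 - 2t + 3.
Then P(5) = -182.

-182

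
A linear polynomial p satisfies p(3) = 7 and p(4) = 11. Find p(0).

-5

Using the Lagrange interpolation formula with nodes 3, 4:
  L_0(s) = (s - 4) / -1
  L_1(s) = (s - 3) / 1
Then p(s) = 7·L_0(s) + 11·L_1(s).
Expanding and collecting terms gives p(s) = 4s - 5.
Evaluating at s = 0: p(0) = -5.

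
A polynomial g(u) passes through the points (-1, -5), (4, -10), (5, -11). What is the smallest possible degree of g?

1

Divided differences on the nodes -1, 4, 5:
  order 0: -5  -10  -11
  order 1: -1  -1
  order 2: 0
The order-1 divided differences are all -1 (nonzero) and every higher order vanishes, so the data lies on a polynomial of degree exactly 1.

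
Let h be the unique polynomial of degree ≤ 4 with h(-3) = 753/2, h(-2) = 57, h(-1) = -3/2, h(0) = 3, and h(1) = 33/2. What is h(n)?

h(n) = 6n^4 + 3n^3 - (3/2)n^2 + 6n + 3

Write h(n) = an^4 + bn^3 + cn^2 + dn + e. Substituting each data point gives a linear system:
  81a - 27b + 9c - 3d + e = 753/2
  16a - 8b + 4c - 2d + e = 57
  a - b + c - d + e = -3/2
  e = 3
  a + b + c + d + e = 33/2
Solving the system yields a = 6, b = 3, c = -3/2, d = 6, e = 3.
So h(n) = 6n⁴ + 3n³ - (3/2)n² + 6n + 3.
Check: h(0) = 3. ✓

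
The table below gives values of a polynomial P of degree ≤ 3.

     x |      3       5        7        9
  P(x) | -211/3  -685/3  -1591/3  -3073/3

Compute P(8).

Using the Lagrange interpolation formula with nodes 3, 5, 7, 9:
  L_0(x) = (x - 5)(x - 7)(x - 9) / -48
  L_1(x) = (x - 3)(x - 7)(x - 9) / 16
  L_2(x) = (x - 3)(x - 5)(x - 9) / -16
  L_3(x) = (x - 3)(x - 5)(x - 7) / 48
Then P(x) = -211/3·L_0(x) - 685/3·L_1(x) - 1591/3·L_2(x) - 3073/3·L_3(x).
Expanding and collecting terms gives P(x) = -x^3 - 3x^2 - 6x + 5/3.
Evaluating at x = 8: P(8) = -2251/3.

-2251/3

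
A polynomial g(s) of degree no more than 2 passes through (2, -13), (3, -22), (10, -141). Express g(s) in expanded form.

g(s) = -s^2 - 4s - 1

Write g(s) = as^2 + bs + c. Substituting each data point gives a linear system:
  4a + 2b + c = -13
  9a + 3b + c = -22
  100a + 10b + c = -141
Solving the system yields a = -1, b = -4, c = -1.
So g(s) = -s^2 - 4s - 1.
Check: g(2) = -13. ✓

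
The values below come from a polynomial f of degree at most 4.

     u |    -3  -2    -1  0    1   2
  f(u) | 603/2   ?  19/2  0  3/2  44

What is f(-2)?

On equispaced nodes a degree-4 polynomial has vanishing fifth forward difference, so
  - f(-3) + 5·f(-2) - 10·f(-1) + 10·f(0) - 5·f(1) + f(2) = 0.
Substituting the known values and solving for f(-2):
  5·f(-2) = 360
  f(-2) = 72.

72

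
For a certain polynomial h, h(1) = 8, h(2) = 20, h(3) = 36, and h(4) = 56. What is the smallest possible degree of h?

Forward differences of the values at s = 1, 2, 3, 4:
  h  : 8  20  36  56
  Δ  : 12  16  20
  Δ^2: 4  4
  Δ^3: 0
The second differences are constant (4) and nonzero, while all higher differences vanish, so the minimal degree is 2.

2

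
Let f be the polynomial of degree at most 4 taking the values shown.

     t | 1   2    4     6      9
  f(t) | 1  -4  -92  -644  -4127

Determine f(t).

Write f(t) = at^4 + bt^3 + ct^2 + dt + e. Substituting each data point gives a linear system:
  a + b + c + d + e = 1
  16a + 8b + 4c + 2d + e = -4
  256a + 64b + 16c + 4d + e = -92
  1296a + 216b + 36c + 6d + e = -644
  6561a + 729b + 81c + 9d + e = -4127
Solving the system yields a = -1, b = 4, c = -6, d = 0, e = 4.
So f(t) = -t^4 + 4t^3 - 6t^2 + 4.
Check: f(6) = -644. ✓

f(t) = -t^4 + 4t^3 - 6t^2 + 4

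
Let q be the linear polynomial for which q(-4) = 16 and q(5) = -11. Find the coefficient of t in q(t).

-3

Write q(t) = at + b. Substituting each data point gives a linear system:
  -4a + b = 16
  5a + b = -11
Solving the system yields a = -3, b = 4.
So q(t) = -3t + 4.
The leading coefficient is -3.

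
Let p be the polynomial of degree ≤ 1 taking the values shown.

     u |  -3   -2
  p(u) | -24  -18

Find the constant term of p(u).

Write p(u) = au + b. Substituting each data point gives a linear system:
  -3a + b = -24
  -2a + b = -18
Solving the system yields a = 6, b = -6.
So p(u) = 6u - 6.
The constant term is -6.

-6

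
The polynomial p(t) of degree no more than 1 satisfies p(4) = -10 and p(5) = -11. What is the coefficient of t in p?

-1

Write p(t) = at + b. Substituting each data point gives a linear system:
  4a + b = -10
  5a + b = -11
Solving the system yields a = -1, b = -6.
So p(t) = -t - 6.
The leading coefficient is -1.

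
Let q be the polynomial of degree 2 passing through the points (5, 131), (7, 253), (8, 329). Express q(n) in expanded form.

q(n) = 5n^2 + n + 1

Write q(n) = an^2 + bn + c. Substituting each data point gives a linear system:
  25a + 5b + c = 131
  49a + 7b + c = 253
  64a + 8b + c = 329
Solving the system yields a = 5, b = 1, c = 1.
So q(n) = 5n^2 + n + 1.
Check: q(5) = 131. ✓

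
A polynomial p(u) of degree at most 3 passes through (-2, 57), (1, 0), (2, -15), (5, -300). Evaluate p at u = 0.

Write p(u) = au^3 + bu^2 + cu + d. Substituting each data point gives a linear system:
  -8a + 4b - 2c + d = 57
  a + b + c + d = 0
  8a + 4b + 2c + d = -15
  125a + 25b + 5c + d = -300
Solving the system yields a = -3, b = 4, c = -6, d = 5.
So p(u) = -3u^3 + 4u^2 - 6u + 5.
Then p(0) = 5.

5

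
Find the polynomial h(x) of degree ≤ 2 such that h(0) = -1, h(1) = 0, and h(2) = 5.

h(x) = 2x^2 - x - 1

Write h(x) = ax^2 + bx + c. Substituting each data point gives a linear system:
  c = -1
  a + b + c = 0
  4a + 2b + c = 5
Solving the system yields a = 2, b = -1, c = -1.
So h(x) = 2x^2 - x - 1.
Check: h(1) = 0. ✓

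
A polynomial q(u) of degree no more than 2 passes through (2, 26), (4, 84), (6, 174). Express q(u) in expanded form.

q(u) = 4u^2 + 5u

Using the Lagrange interpolation formula with nodes 2, 4, 6:
  L_0(u) = (u - 4)(u - 6) / 8
  L_1(u) = (u - 2)(u - 6) / -4
  L_2(u) = (u - 2)(u - 4) / 8
Then q(u) = 26·L_0(u) + 84·L_1(u) + 174·L_2(u).
Expanding and collecting terms gives q(u) = 4u² + 5u.
Check: q(6) = 174. ✓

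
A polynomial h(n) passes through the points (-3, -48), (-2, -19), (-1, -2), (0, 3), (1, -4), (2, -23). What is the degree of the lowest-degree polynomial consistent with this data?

Forward differences of the values at n = -3, -2, -1, 0, 1, 2:
  h  : -48  -19  -2  3  -4  -23
  Δ  : 29  17  5  -7  -19
  Δ^2: -12  -12  -12  -12
  Δ^3: 0  0  0
  Δ^4: 0  0
  Δ^5: 0
The second differences are constant (-12) and nonzero, while all higher differences vanish, so the minimal degree is 2.

2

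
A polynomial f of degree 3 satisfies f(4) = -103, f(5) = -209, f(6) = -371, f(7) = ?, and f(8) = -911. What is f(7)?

The 4 known points determine the degree-3 polynomial uniquely.
Write f(n) = an^3 + bn^2 + cn + d. Substituting each data point gives a linear system:
  64a + 16b + 4c + d = -103
  125a + 25b + 5c + d = -209
  216a + 36b + 6c + d = -371
  512a + 64b + 8c + d = -911
Solving the system yields a = -2, b = 2, c = -2, d = 1.
So f(n) = -2n^3 + 2n^2 - 2n + 1.
Then f(7) = -601.

-601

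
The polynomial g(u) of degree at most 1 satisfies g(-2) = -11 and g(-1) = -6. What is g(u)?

Using the Lagrange interpolation formula with nodes -2, -1:
  L_0(u) = (u + 1) / -1
  L_1(u) = (u + 2) / 1
Then g(u) = -11·L_0(u) - 6·L_1(u).
Expanding and collecting terms gives g(u) = 5u - 1.
Check: g(-2) = -11. ✓

g(u) = 5u - 1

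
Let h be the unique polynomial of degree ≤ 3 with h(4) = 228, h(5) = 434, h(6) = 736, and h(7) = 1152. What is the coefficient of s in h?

-4

Write h(s) = as^3 + bs^2 + cs + d. Substituting each data point gives a linear system:
  64a + 16b + 4c + d = 228
  125a + 25b + 5c + d = 434
  216a + 36b + 6c + d = 736
  343a + 49b + 7c + d = 1152
Solving the system yields a = 3, b = 3, c = -4, d = 4.
So h(s) = 3s³ + 3s² - 4s + 4.
The coefficient of s is -4.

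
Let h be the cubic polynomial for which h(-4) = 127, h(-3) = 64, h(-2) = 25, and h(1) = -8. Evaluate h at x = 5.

-80

Write h(x) = ax^3 + bx^2 + cx + d. Substituting each data point gives a linear system:
  -64a + 16b - 4c + d = 127
  -27a + 9b - 3c + d = 64
  -8a + 4b - 2c + d = 25
  a + b + c + d = -8
Solving the system yields a = -1, b = 3, c = -5, d = -5.
So h(x) = -x^3 + 3x^2 - 5x - 5.
Then h(5) = -80.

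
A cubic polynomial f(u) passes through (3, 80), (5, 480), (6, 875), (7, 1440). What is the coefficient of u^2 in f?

Write f(u) = au^3 + bu^2 + cu + d. Substituting each data point gives a linear system:
  27a + 9b + 3c + d = 80
  125a + 25b + 5c + d = 480
  216a + 36b + 6c + d = 875
  343a + 49b + 7c + d = 1440
Solving the system yields a = 5, b = -5, c = -5, d = 5.
So f(u) = 5u^3 - 5u^2 - 5u + 5.
The coefficient of u^2 is -5.

-5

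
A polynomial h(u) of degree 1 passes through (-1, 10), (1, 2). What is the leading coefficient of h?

Write h(u) = au + b. Substituting each data point gives a linear system:
  -a + b = 10
  a + b = 2
Solving the system yields a = -4, b = 6.
So h(u) = -4u + 6.
The leading coefficient is -4.

-4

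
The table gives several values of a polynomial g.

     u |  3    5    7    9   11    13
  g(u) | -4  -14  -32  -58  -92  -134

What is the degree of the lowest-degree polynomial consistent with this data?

Forward differences of the values at u = 3, 5, 7, 9, 11, 13:
  g  : -4  -14  -32  -58  -92  -134
  Δ  : -10  -18  -26  -34  -42
  Δ^2: -8  -8  -8  -8
  Δ^3: 0  0  0
  Δ^4: 0  0
  Δ^5: 0
The second differences are constant (-8) and nonzero, while all higher differences vanish, so the minimal degree is 2.

2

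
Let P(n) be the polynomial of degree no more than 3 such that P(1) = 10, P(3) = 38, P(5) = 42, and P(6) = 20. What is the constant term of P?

2

Write P(n) = an^3 + bn^2 + cn + d. Substituting each data point gives a linear system:
  a + b + c + d = 10
  27a + 9b + 3c + d = 38
  125a + 25b + 5c + d = 42
  216a + 36b + 6c + d = 20
Solving the system yields a = -1, b = 6, c = 3, d = 2.
So P(n) = -n^3 + 6n^2 + 3n + 2.
The constant term is 2.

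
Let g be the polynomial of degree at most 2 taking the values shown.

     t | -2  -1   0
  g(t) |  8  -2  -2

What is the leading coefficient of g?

Write g(t) = at^2 + bt + c. Substituting each data point gives a linear system:
  4a - 2b + c = 8
  a - b + c = -2
  c = -2
Solving the system yields a = 5, b = 5, c = -2.
So g(t) = 5t^2 + 5t - 2.
The leading coefficient is 5.

5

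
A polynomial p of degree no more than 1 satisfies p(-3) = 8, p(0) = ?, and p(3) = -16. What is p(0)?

-4

On equispaced nodes a degree-1 polynomial has vanishing second forward difference, so
  p(-3) - 2·p(0) + p(3) = 0.
Substituting the known values and solving for p(0):
  -2·p(0) = 8
  p(0) = -4.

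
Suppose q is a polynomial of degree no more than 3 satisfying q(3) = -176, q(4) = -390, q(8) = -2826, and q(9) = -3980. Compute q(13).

-11676

Using the Lagrange interpolation formula with nodes 3, 4, 8, 9:
  L_0(u) = (u - 4)(u - 8)(u - 9) / -30
  L_1(u) = (u - 3)(u - 8)(u - 9) / 20
  L_2(u) = (u - 3)(u - 4)(u - 9) / -20
  L_3(u) = (u - 3)(u - 4)(u - 8) / 30
Then q(u) = -176·L_0(u) - 390·L_1(u) - 2826·L_2(u) - 3980·L_3(u).
Expanding and collecting terms gives q(u) = -5u^3 - 4u^2 - u - 2.
Evaluating at u = 13: q(13) = -11676.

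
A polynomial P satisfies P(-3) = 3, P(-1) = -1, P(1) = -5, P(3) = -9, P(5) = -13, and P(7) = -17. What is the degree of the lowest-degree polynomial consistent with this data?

1

Forward differences of the values at s = -3, -1, 1, 3, 5, 7:
  P  : 3  -1  -5  -9  -13  -17
  Δ  : -4  -4  -4  -4  -4
  Δ^2: 0  0  0  0
  Δ^3: 0  0  0
  Δ^4: 0  0
  Δ^5: 0
The first differences are constant (-4) and nonzero, while all higher differences vanish, so the minimal degree is 1.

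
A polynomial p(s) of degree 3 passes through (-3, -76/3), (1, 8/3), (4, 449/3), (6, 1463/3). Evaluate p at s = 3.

Write p(s) = as^3 + bs^2 + cs + d. Substituting each data point gives a linear system:
  -27a + 9b - 3c + d = -76/3
  a + b + c + d = 8/3
  64a + 16b + 4c + d = 449/3
  216a + 36b + 6c + d = 1463/3
Solving the system yields a = 2, b = 2, c = -3, d = 5/3.
So p(s) = 2s^3 + 2s^2 - 3s + 5/3.
Then p(3) = 194/3.

194/3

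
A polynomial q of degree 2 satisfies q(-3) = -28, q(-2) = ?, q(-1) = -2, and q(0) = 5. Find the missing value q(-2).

-13

The 3 known points determine the degree-2 polynomial uniquely.
Write q(n) = an^2 + bn + c. Substituting each data point gives a linear system:
  9a - 3b + c = -28
  a - b + c = -2
  c = 5
Solving the system yields a = -2, b = 5, c = 5.
So q(n) = -2n^2 + 5n + 5.
Then q(-2) = -13.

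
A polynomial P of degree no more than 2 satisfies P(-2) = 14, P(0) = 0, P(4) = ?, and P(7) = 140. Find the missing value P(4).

44

The 3 known points determine the degree-2 polynomial uniquely.
Write P(x) = ax^2 + bx + c. Substituting each data point gives a linear system:
  4a - 2b + c = 14
  c = 0
  49a + 7b + c = 140
Solving the system yields a = 3, b = -1, c = 0.
So P(x) = 3x^2 - x.
Then P(4) = 44.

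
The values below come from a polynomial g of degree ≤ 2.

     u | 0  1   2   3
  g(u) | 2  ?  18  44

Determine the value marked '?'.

4

On equispaced nodes a degree-2 polynomial has vanishing third forward difference, so
  - g(0) + 3·g(1) - 3·g(2) + g(3) = 0.
Substituting the known values and solving for g(1):
  3·g(1) = 12
  g(1) = 4.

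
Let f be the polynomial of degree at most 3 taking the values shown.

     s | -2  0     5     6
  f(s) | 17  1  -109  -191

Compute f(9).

-665

Using the Lagrange interpolation formula with nodes -2, 0, 5, 6:
  L_0(s) = s(s - 5)(s - 6) / -112
  L_1(s) = (s + 2)(s - 5)(s - 6) / 60
  L_2(s) = (s + 2)s(s - 6) / -35
  L_3(s) = (s + 2)s(s - 5) / 48
Then f(s) = 17·L_0(s) + 1·L_1(s) - 109·L_2(s) - 191·L_3(s).
Expanding and collecting terms gives f(s) = -s^3 + s^2 - 2s + 1.
Evaluating at s = 9: f(9) = -665.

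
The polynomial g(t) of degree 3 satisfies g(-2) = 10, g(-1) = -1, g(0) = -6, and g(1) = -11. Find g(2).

Using the Lagrange interpolation formula with nodes -2, -1, 0, 1:
  L_0(t) = (t + 1)t(t - 1) / -6
  L_1(t) = (t + 2)t(t - 1) / 2
  L_2(t) = (t + 2)(t + 1)(t - 1) / -2
  L_3(t) = (t + 2)(t + 1)t / 6
Then g(t) = 10·L_0(t) - 1·L_1(t) - 6·L_2(t) - 11·L_3(t).
Expanding and collecting terms gives g(t) = -t^3 - 4t - 6.
Evaluating at t = 2: g(2) = -22.

-22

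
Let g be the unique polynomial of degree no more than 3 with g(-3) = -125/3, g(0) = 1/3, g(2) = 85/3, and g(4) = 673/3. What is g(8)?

Using the Lagrange interpolation formula with nodes -3, 0, 2, 4:
  L_0(n) = n(n - 2)(n - 4) / -105
  L_1(n) = (n + 3)(n - 2)(n - 4) / 24
  L_2(n) = (n + 3)n(n - 4) / -20
  L_3(n) = (n + 3)n(n - 2) / 56
Then g(n) = -125/3·L_0(n) + 1/3·L_1(n) + 85/3·L_2(n) + 673/3·L_3(n).
Expanding and collecting terms gives g(n) = 3n^3 + 3n^2 - 4n + 1/3.
Evaluating at n = 8: g(8) = 5089/3.

5089/3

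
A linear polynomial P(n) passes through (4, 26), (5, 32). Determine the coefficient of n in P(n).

Write P(n) = an + b. Substituting each data point gives a linear system:
  4a + b = 26
  5a + b = 32
Solving the system yields a = 6, b = 2.
So P(n) = 6n + 2.
The leading coefficient is 6.

6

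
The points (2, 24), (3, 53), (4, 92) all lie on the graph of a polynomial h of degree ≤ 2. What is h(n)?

Using the Lagrange interpolation formula with nodes 2, 3, 4:
  L_0(n) = (n - 3)(n - 4) / 2
  L_1(n) = (n - 2)(n - 4) / -1
  L_2(n) = (n - 2)(n - 3) / 2
Then h(n) = 24·L_0(n) + 53·L_1(n) + 92·L_2(n).
Expanding and collecting terms gives h(n) = 5n^2 + 4n - 4.
Check: h(3) = 53. ✓

h(n) = 5n^2 + 4n - 4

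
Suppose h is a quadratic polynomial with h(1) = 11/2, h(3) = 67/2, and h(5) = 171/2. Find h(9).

523/2

Write h(s) = as^2 + bs + c. Substituting each data point gives a linear system:
  a + b + c = 11/2
  9a + 3b + c = 67/2
  25a + 5b + c = 171/2
Solving the system yields a = 3, b = 2, c = 1/2.
So h(s) = 3s^2 + 2s + 1/2.
Then h(9) = 523/2.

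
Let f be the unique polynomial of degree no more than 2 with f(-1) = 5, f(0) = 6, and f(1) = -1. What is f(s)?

f(s) = -4s^2 - 3s + 6

Write f(s) = as^2 + bs + c. Substituting each data point gives a linear system:
  a - b + c = 5
  c = 6
  a + b + c = -1
Solving the system yields a = -4, b = -3, c = 6.
So f(s) = -4s^2 - 3s + 6.
Check: f(1) = -1. ✓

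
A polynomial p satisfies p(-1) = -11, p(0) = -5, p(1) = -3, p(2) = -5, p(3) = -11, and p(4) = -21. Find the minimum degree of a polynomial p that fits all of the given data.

2

Forward differences of the values at t = -1, 0, 1, 2, 3, 4:
  p  : -11  -5  -3  -5  -11  -21
  Δ  : 6  2  -2  -6  -10
  Δ^2: -4  -4  -4  -4
  Δ^3: 0  0  0
  Δ^4: 0  0
  Δ^5: 0
The second differences are constant (-4) and nonzero, while all higher differences vanish, so the minimal degree is 2.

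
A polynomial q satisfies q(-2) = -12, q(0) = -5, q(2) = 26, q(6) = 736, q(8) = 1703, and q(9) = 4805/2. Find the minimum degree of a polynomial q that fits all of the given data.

Divided differences on the nodes -2, 0, 2, 6, 8, 9:
  order 0: -12  -5  26  736  1703  4805/2
  order 1: 7/2  31/2  355/2  967/2  1399/2
  order 2: 3  27  51  72
  order 3: 3  3  3
  order 4: 0  0
  order 5: 0
The order-3 divided differences are all 3 (nonzero) and every higher order vanishes, so the data lies on a polynomial of degree exactly 3.

3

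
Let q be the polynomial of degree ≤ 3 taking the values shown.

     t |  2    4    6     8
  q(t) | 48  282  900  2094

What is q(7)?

1413

Write q(t) = at^3 + bt^2 + ct + d. Substituting each data point gives a linear system:
  8a + 4b + 2c + d = 48
  64a + 16b + 4c + d = 282
  216a + 36b + 6c + d = 900
  512a + 64b + 8c + d = 2094
Solving the system yields a = 4, b = 0, c = 5, d = 6.
So q(t) = 4t^3 + 5t + 6.
Then q(7) = 1413.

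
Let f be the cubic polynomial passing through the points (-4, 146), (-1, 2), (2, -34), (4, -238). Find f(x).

Write f(x) = ax^3 + bx^2 + cx + d. Substituting each data point gives a linear system:
  -64a + 16b - 4c + d = 146
  -a + b - c + d = 2
  8a + 4b + 2c + d = -34
  64a + 16b + 4c + d = -238
Solving the system yields a = -3, b = -3, c = 0, d = 2.
So f(x) = -3x³ - 3x² + 2.
Check: f(4) = -238. ✓

f(x) = -3x^3 - 3x^2 + 2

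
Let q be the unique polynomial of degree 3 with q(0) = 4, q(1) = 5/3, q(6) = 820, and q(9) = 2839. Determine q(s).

q(s) = 4s^3 - (1/3)s^2 - 6s + 4

Write q(s) = as^3 + bs^2 + cs + d. Substituting each data point gives a linear system:
  d = 4
  a + b + c + d = 5/3
  216a + 36b + 6c + d = 820
  729a + 81b + 9c + d = 2839
Solving the system yields a = 4, b = -1/3, c = -6, d = 4.
So q(s) = 4s^3 - (1/3)s^2 - 6s + 4.
Check: q(6) = 820. ✓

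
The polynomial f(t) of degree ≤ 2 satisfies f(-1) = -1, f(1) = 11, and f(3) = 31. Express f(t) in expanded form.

Using the Lagrange interpolation formula with nodes -1, 1, 3:
  L_0(t) = (t - 1)(t - 3) / 8
  L_1(t) = (t + 1)(t - 3) / -4
  L_2(t) = (t + 1)(t - 1) / 8
Then f(t) = -1·L_0(t) + 11·L_1(t) + 31·L_2(t).
Expanding and collecting terms gives f(t) = t^2 + 6t + 4.
Check: f(3) = 31. ✓

f(t) = t^2 + 6t + 4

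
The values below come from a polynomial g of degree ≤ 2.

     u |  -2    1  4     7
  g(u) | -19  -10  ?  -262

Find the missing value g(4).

-91

The 3 known points determine the degree-2 polynomial uniquely.
Write g(u) = au^2 + bu + c. Substituting each data point gives a linear system:
  4a - 2b + c = -19
  a + b + c = -10
  49a + 7b + c = -262
Solving the system yields a = -5, b = -2, c = -3.
So g(u) = -5u² - 2u - 3.
Then g(4) = -91.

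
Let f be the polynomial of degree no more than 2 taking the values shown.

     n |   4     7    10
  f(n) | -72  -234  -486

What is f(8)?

Using the Lagrange interpolation formula with nodes 4, 7, 10:
  L_0(n) = (n - 7)(n - 10) / 18
  L_1(n) = (n - 4)(n - 10) / -9
  L_2(n) = (n - 4)(n - 7) / 18
Then f(n) = -72·L_0(n) - 234·L_1(n) - 486·L_2(n).
Expanding and collecting terms gives f(n) = -5n² + n + 4.
Evaluating at n = 8: f(8) = -308.

-308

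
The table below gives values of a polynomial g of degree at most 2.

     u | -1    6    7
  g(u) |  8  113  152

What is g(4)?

Using the Lagrange interpolation formula with nodes -1, 6, 7:
  L_0(u) = (u - 6)(u - 7) / 56
  L_1(u) = (u + 1)(u - 7) / -7
  L_2(u) = (u + 1)(u - 6) / 8
Then g(u) = 8·L_0(u) + 113·L_1(u) + 152·L_2(u).
Expanding and collecting terms gives g(u) = 3u^2 + 5.
Evaluating at u = 4: g(4) = 53.

53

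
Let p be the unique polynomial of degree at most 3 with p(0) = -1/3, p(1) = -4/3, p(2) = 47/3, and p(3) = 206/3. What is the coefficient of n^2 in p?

Write p(n) = an^3 + bn^2 + cn + d. Substituting each data point gives a linear system:
  d = -1/3
  a + b + c + d = -4/3
  8a + 4b + 2c + d = 47/3
  27a + 9b + 3c + d = 206/3
Solving the system yields a = 3, b = 0, c = -4, d = -1/3.
So p(n) = 3n³ - 4n - 1/3.
The coefficient of n^2 is 0.

0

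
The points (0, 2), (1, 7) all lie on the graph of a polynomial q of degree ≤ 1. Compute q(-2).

-8

Using the Lagrange interpolation formula with nodes 0, 1:
  L_0(x) = (x - 1) / -1
  L_1(x) = x / 1
Then q(x) = 2·L_0(x) + 7·L_1(x).
Expanding and collecting terms gives q(x) = 5x + 2.
Evaluating at x = -2: q(-2) = -8.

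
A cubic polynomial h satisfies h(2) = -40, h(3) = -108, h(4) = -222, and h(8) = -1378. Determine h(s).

h(s) = -2s^3 - 5s^2 - 5s + 6

Write h(s) = as^3 + bs^2 + cs + d. Substituting each data point gives a linear system:
  8a + 4b + 2c + d = -40
  27a + 9b + 3c + d = -108
  64a + 16b + 4c + d = -222
  512a + 64b + 8c + d = -1378
Solving the system yields a = -2, b = -5, c = -5, d = 6.
So h(s) = -2s³ - 5s² - 5s + 6.
Check: h(2) = -40. ✓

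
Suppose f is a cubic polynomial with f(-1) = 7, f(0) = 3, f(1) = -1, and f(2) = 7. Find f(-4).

-101

Forward differences of the values at s = -1, 0, 1, 2:
  f  : 7  3  -1  7
  Δ  : -4  -4  8
  Δ^2: 0  12
  Δ^3: 12
The third differences are constant, confirming degree 3.
Interpolating (Newton forward form) and evaluating at s = -4 gives f(-4) = -101.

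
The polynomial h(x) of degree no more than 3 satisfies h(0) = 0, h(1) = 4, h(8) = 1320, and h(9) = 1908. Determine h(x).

Write h(x) = ax^3 + bx^2 + cx + d. Substituting each data point gives a linear system:
  d = 0
  a + b + c + d = 4
  512a + 64b + 8c + d = 1320
  729a + 81b + 9c + d = 1908
Solving the system yields a = 3, b = -4, c = 5, d = 0.
So h(x) = 3x³ - 4x² + 5x.
Check: h(1) = 4. ✓

h(x) = 3x^3 - 4x^2 + 5x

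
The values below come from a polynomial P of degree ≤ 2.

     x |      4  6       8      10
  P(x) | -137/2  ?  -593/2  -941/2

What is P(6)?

On equispaced nodes a degree-2 polynomial has vanishing third forward difference, so
  - P(4) + 3·P(6) - 3·P(8) + P(10) = 0.
Substituting the known values and solving for P(6):
  3·P(6) = -975/2
  P(6) = -325/2.

-325/2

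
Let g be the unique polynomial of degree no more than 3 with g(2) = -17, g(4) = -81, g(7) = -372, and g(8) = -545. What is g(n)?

Write g(n) = an^3 + bn^2 + cn + d. Substituting each data point gives a linear system:
  8a + 4b + 2c + d = -17
  64a + 16b + 4c + d = -81
  343a + 49b + 7c + d = -372
  512a + 64b + 8c + d = -545
Solving the system yields a = -1, b = 0, c = -4, d = -1.
So g(n) = -n^3 - 4n - 1.
Check: g(4) = -81. ✓

g(n) = -n^3 - 4n - 1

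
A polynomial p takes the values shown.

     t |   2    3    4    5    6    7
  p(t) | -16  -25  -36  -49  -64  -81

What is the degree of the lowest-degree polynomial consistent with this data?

2

Forward differences of the values at t = 2, 3, 4, 5, 6, 7:
  p  : -16  -25  -36  -49  -64  -81
  Δ  : -9  -11  -13  -15  -17
  Δ^2: -2  -2  -2  -2
  Δ^3: 0  0  0
  Δ^4: 0  0
  Δ^5: 0
The second differences are constant (-2) and nonzero, while all higher differences vanish, so the minimal degree is 2.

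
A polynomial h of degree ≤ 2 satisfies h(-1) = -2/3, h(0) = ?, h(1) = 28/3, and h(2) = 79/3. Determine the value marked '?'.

The 3 known points determine the degree-2 polynomial uniquely.
Write h(u) = au^2 + bu + c. Substituting each data point gives a linear system:
  a - b + c = -2/3
  a + b + c = 28/3
  4a + 2b + c = 79/3
Solving the system yields a = 4, b = 5, c = 1/3.
So h(u) = 4u^2 + 5u + 1/3.
Then h(0) = 1/3.

1/3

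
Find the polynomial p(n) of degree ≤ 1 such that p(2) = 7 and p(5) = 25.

Write p(n) = an + b. Substituting each data point gives a linear system:
  2a + b = 7
  5a + b = 25
Solving the system yields a = 6, b = -5.
So p(n) = 6n - 5.
Check: p(5) = 25. ✓

p(n) = 6n - 5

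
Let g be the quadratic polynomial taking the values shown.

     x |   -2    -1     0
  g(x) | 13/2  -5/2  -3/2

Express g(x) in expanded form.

Write g(x) = ax^2 + bx + c. Substituting each data point gives a linear system:
  4a - 2b + c = 13/2
  a - b + c = -5/2
  c = -3/2
Solving the system yields a = 5, b = 6, c = -3/2.
So g(x) = 5x^2 + 6x - 3/2.
Check: g(-2) = 13/2. ✓

g(x) = 5x^2 + 6x - 3/2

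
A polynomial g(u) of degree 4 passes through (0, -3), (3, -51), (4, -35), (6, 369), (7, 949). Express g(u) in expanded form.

g(u) = u^4 - 4u^3 - u^2 - 4u - 3

Write g(u) = au^4 + bu^3 + cu^2 + du + e. Substituting each data point gives a linear system:
  e = -3
  81a + 27b + 9c + 3d + e = -51
  256a + 64b + 16c + 4d + e = -35
  1296a + 216b + 36c + 6d + e = 369
  2401a + 343b + 49c + 7d + e = 949
Solving the system yields a = 1, b = -4, c = -1, d = -4, e = -3.
So g(u) = u⁴ - 4u³ - u² - 4u - 3.
Check: g(4) = -35. ✓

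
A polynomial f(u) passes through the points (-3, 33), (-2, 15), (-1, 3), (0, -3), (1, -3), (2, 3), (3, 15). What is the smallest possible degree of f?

Forward differences of the values at u = -3, -2, -1, 0, 1, 2, 3:
  f  : 33  15  3  -3  -3  3  15
  Δ  : -18  -12  -6  0  6  12
  Δ^2: 6  6  6  6  6
  Δ^3: 0  0  0  0
  Δ^4: 0  0  0
  Δ^5: 0  0
  Δ^6: 0
The second differences are constant (6) and nonzero, while all higher differences vanish, so the minimal degree is 2.

2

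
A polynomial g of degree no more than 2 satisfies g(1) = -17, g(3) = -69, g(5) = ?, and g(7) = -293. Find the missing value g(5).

-161

On equispaced nodes a degree-2 polynomial has vanishing third forward difference, so
  - g(1) + 3·g(3) - 3·g(5) + g(7) = 0.
Substituting the known values and solving for g(5):
  -3·g(5) = 483
  g(5) = -161.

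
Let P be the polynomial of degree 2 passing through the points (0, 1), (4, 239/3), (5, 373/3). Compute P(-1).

Using the Lagrange interpolation formula with nodes 0, 4, 5:
  L_0(t) = (t - 4)(t - 5) / 20
  L_1(t) = t(t - 5) / -4
  L_2(t) = t(t - 4) / 5
Then P(t) = 1·L_0(t) + 239/3·L_1(t) + 373/3·L_2(t).
Expanding and collecting terms gives P(t) = 5t² - (1/3)t + 1.
Evaluating at t = -1: P(-1) = 19/3.

19/3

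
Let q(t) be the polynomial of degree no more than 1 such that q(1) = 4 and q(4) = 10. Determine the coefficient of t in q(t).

2

Write q(t) = at + b. Substituting each data point gives a linear system:
  a + b = 4
  4a + b = 10
Solving the system yields a = 2, b = 2.
So q(t) = 2t + 2.
The leading coefficient is 2.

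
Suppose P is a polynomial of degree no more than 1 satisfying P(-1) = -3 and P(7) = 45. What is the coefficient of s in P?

Write P(s) = as + b. Substituting each data point gives a linear system:
  -a + b = -3
  7a + b = 45
Solving the system yields a = 6, b = 3.
So P(s) = 6s + 3.
The leading coefficient is 6.

6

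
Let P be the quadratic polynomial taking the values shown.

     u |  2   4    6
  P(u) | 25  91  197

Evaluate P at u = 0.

Write P(u) = au^2 + bu + c. Substituting each data point gives a linear system:
  4a + 2b + c = 25
  16a + 4b + c = 91
  36a + 6b + c = 197
Solving the system yields a = 5, b = 3, c = -1.
So P(u) = 5u^2 + 3u - 1.
Then P(0) = -1.

-1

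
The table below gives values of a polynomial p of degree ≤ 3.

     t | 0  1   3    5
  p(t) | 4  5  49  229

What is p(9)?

1381

Write p(t) = at^3 + bt^2 + ct + d. Substituting each data point gives a linear system:
  d = 4
  a + b + c + d = 5
  27a + 9b + 3c + d = 49
  125a + 25b + 5c + d = 229
Solving the system yields a = 2, b = -1, c = 0, d = 4.
So p(t) = 2t³ - t² + 4.
Then p(9) = 1381.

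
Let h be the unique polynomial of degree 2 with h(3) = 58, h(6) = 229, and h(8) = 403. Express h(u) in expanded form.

Using the Lagrange interpolation formula with nodes 3, 6, 8:
  L_0(u) = (u - 6)(u - 8) / 15
  L_1(u) = (u - 3)(u - 8) / -6
  L_2(u) = (u - 3)(u - 6) / 10
Then h(u) = 58·L_0(u) + 229·L_1(u) + 403·L_2(u).
Expanding and collecting terms gives h(u) = 6u^2 + 3u - 5.
Check: h(3) = 58. ✓

h(u) = 6u^2 + 3u - 5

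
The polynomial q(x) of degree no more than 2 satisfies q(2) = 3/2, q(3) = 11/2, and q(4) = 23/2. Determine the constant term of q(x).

Write q(x) = ax^2 + bx + c. Substituting each data point gives a linear system:
  4a + 2b + c = 3/2
  9a + 3b + c = 11/2
  16a + 4b + c = 23/2
Solving the system yields a = 1, b = -1, c = -1/2.
So q(x) = x^2 - x - 1/2.
The constant term is -1/2.

-1/2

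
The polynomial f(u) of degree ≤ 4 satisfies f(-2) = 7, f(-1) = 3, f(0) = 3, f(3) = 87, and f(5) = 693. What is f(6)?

1431

Write f(u) = au^4 + bu^3 + cu^2 + du + e. Substituting each data point gives a linear system:
  16a - 8b + 4c - 2d + e = 7
  a - b + c - d + e = 3
  e = 3
  81a + 27b + 9c + 3d + e = 87
  625a + 125b + 25c + 5d + e = 693
Solving the system yields a = 1, b = 1, c = -2, d = -2, e = 3.
So f(u) = u^4 + u^3 - 2u^2 - 2u + 3.
Then f(6) = 1431.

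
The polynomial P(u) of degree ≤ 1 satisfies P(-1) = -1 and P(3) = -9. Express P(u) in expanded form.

P(u) = -2u - 3

Write P(u) = au + b. Substituting each data point gives a linear system:
  -a + b = -1
  3a + b = -9
Solving the system yields a = -2, b = -3.
So P(u) = -2u - 3.
Check: P(3) = -9. ✓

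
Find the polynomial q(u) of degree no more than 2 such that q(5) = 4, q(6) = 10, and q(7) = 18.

q(u) = u^2 - 5u + 4

Write q(u) = au^2 + bu + c. Substituting each data point gives a linear system:
  25a + 5b + c = 4
  36a + 6b + c = 10
  49a + 7b + c = 18
Solving the system yields a = 1, b = -5, c = 4.
So q(u) = u² - 5u + 4.
Check: q(6) = 10. ✓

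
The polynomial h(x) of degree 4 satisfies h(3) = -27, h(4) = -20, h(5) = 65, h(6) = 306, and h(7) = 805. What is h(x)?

Write h(x) = ax^4 + bx^3 + cx^2 + dx + e. Substituting each data point gives a linear system:
  81a + 27b + 9c + 3d + e = -27
  256a + 64b + 16c + 4d + e = -20
  625a + 125b + 25c + 5d + e = 65
  1296a + 216b + 36c + 6d + e = 306
  2401a + 343b + 49c + 7d + e = 805
Solving the system yields a = 1, b = -5, c = 2, d = 3, e = 0.
So h(x) = x⁴ - 5x³ + 2x² + 3x.
Check: h(4) = -20. ✓

h(x) = x^4 - 5x^3 + 2x^2 + 3x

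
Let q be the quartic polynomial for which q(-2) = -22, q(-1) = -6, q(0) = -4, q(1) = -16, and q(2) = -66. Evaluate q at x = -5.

Write q(x) = ax^4 + bx^3 + cx^2 + dx + e. Substituting each data point gives a linear system:
  16a - 8b + 4c - 2d + e = -22
  a - b + c - d + e = -6
  e = -4
  a + b + c + d + e = -16
  16a + 8b + 4c + 2d + e = -66
Solving the system yields a = -1, b = -2, c = -6, d = -3, e = -4.
So q(x) = -x^4 - 2x^3 - 6x^2 - 3x - 4.
Then q(-5) = -514.

-514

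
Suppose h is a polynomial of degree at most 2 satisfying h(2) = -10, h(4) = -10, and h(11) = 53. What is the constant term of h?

-2

Write h(u) = au^2 + bu + c. Substituting each data point gives a linear system:
  4a + 2b + c = -10
  16a + 4b + c = -10
  121a + 11b + c = 53
Solving the system yields a = 1, b = -6, c = -2.
So h(u) = u^2 - 6u - 2.
The constant term is -2.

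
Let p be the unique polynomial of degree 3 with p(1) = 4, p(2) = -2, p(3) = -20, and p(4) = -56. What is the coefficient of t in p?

1

Write p(t) = at^3 + bt^2 + ct + d. Substituting each data point gives a linear system:
  a + b + c + d = 4
  8a + 4b + 2c + d = -2
  27a + 9b + 3c + d = -20
  64a + 16b + 4c + d = -56
Solving the system yields a = -1, b = 0, c = 1, d = 4.
So p(t) = -t^3 + t + 4.
The coefficient of t is 1.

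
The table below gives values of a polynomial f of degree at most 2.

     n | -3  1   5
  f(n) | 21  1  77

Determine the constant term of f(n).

Write f(n) = an^2 + bn + c. Substituting each data point gives a linear system:
  9a - 3b + c = 21
  a + b + c = 1
  25a + 5b + c = 77
Solving the system yields a = 3, b = 1, c = -3.
So f(n) = 3n^2 + n - 3.
The constant term is -3.

-3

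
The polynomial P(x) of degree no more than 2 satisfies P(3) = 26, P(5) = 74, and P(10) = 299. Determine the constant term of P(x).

Write P(x) = ax^2 + bx + c. Substituting each data point gives a linear system:
  9a + 3b + c = 26
  25a + 5b + c = 74
  100a + 10b + c = 299
Solving the system yields a = 3, b = 0, c = -1.
So P(x) = 3x^2 - 1.
The constant term is -1.

-1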